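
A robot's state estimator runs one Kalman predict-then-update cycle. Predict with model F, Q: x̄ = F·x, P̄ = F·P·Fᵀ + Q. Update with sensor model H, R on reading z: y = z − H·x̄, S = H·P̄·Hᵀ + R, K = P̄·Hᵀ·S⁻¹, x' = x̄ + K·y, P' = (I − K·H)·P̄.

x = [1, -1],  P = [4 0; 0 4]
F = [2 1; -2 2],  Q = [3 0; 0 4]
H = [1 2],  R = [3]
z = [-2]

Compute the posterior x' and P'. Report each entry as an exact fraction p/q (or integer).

x' = [173/138, -116/69]
P' = [3125/138 -776/69; -776/69 436/69]

x̄ = F·x = [1, -4]
P̄ = F·P·Fᵀ + Q = [23 -8; -8 36]
y = z − H·x̄ = [5]
S = H·P̄·Hᵀ + R = [138]
K = P̄·Hᵀ·S⁻¹ = [7/138; 32/69]
x' = x̄ + K·y = [173/138, -116/69]
P' = (I − K·H)·P̄ = [3125/138 -776/69; -776/69 436/69]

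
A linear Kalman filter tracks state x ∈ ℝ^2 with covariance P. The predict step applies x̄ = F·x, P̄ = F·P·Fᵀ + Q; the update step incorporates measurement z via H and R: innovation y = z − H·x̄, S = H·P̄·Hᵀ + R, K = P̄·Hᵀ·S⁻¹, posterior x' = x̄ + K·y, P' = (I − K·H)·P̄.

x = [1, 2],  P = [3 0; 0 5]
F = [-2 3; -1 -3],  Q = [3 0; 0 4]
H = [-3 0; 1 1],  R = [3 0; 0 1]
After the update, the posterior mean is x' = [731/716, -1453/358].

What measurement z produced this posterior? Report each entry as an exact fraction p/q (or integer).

x̄ = F·x = [4, -7]
P̄ = F·P·Fᵀ + Q = [60 -39; -39 52]
S = H·P̄·Hᵀ + R = [543 -63; -63 35]
K = P̄·Hᵀ·S⁻¹ = [-237/716 3/716; 117/358 2405/2506]
x' − x̄ = [-2133/716, 1053/358] = K·y
y = (KᵀK)⁻¹·Kᵀ·(x' − x̄) = [9, 0]
z = y + H·x̄ = [9, 0] + [-12, -3] = [-3, -3]

z = [-3, -3]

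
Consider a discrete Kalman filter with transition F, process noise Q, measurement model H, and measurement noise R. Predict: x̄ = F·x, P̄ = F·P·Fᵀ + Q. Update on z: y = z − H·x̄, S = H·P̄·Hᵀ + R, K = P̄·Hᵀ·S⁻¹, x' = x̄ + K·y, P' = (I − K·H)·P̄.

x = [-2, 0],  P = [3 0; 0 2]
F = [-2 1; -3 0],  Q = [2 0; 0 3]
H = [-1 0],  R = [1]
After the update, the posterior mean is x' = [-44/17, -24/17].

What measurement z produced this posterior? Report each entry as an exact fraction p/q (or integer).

z = [3]

x̄ = F·x = [4, 6]
P̄ = F·P·Fᵀ + Q = [16 18; 18 30]
S = H·P̄·Hᵀ + R = [17]
K = P̄·Hᵀ·S⁻¹ = [-16/17; -18/17]
x' − x̄ = [-112/17, -126/17] = K·y
y = (KᵀK)⁻¹·Kᵀ·(x' − x̄) = [7]
z = y + H·x̄ = [7] + [-4] = [3]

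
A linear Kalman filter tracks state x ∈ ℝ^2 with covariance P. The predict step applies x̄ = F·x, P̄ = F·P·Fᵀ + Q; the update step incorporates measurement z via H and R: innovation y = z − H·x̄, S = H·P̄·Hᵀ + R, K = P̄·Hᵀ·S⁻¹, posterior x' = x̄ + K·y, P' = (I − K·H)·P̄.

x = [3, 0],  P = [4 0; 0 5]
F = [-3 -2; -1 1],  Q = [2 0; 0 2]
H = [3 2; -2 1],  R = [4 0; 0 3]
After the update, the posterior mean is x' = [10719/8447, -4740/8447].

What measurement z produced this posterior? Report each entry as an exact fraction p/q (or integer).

x̄ = F·x = [-9, -3]
P̄ = F·P·Fᵀ + Q = [58 2; 2 11]
S = H·P̄·Hᵀ + R = [594 -328; -328 238]
K = P̄·Hᵀ·S⁻¹ = [1243/8447 -2333/8447; 2240/8447 6671/16894]
x' − x̄ = [86742/8447, 20601/8447] = K·y
y = (KᵀK)⁻¹·Kᵀ·(x' − x̄) = [36, -18]
z = y + H·x̄ = [36, -18] + [-33, 15] = [3, -3]

z = [3, -3]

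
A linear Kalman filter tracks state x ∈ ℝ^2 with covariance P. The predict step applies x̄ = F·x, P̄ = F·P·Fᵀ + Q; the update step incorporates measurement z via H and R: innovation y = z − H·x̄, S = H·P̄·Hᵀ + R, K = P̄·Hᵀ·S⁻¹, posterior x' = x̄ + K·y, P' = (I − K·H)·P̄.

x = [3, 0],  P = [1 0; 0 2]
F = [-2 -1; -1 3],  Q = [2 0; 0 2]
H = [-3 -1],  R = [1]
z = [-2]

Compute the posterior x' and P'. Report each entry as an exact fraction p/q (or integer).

x̄ = F·x = [-6, -3]
P̄ = F·P·Fᵀ + Q = [8 -4; -4 21]
y = z − H·x̄ = [-23]
S = H·P̄·Hᵀ + R = [70]
K = P̄·Hᵀ·S⁻¹ = [-2/7; -9/70]
x' = x̄ + K·y = [4/7, -3/70]
P' = (I − K·H)·P̄ = [16/7 -46/7; -46/7 1389/70]

x' = [4/7, -3/70]
P' = [16/7 -46/7; -46/7 1389/70]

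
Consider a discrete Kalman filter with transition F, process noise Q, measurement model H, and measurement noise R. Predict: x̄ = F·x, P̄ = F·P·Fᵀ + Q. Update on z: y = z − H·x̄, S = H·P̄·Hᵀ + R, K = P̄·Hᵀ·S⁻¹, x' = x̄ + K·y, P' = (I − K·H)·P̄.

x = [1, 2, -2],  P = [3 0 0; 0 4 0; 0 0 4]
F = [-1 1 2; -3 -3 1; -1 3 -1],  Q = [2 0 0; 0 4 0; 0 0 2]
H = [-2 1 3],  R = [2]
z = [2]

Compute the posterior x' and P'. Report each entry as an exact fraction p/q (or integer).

x̄ = F·x = [-3, -11, 7]
P̄ = F·P·Fᵀ + Q = [25 5 7; 5 71 -31; 7 -31 45]
y = z − H·x̄ = [-14]
S = H·P̄·Hᵀ + R = [288]
K = P̄·Hᵀ·S⁻¹ = [-1/12; -1/9; 5/16]
x' = x̄ + K·y = [-11/6, -85/9, 21/8]
P' = (I − K·H)·P̄ = [23 7/3 29/2; 7/3 607/9 -21; 29/2 -21 135/8]

x' = [-11/6, -85/9, 21/8]
P' = [23 7/3 29/2; 7/3 607/9 -21; 29/2 -21 135/8]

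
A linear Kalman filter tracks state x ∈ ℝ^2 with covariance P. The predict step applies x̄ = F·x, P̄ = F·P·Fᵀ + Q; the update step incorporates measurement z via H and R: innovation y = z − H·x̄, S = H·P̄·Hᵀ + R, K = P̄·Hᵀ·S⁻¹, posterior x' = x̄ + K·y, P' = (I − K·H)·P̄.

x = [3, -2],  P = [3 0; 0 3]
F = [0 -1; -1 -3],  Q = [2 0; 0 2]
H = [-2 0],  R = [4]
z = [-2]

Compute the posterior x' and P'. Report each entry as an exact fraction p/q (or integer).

x' = [7/6, 3/2]
P' = [5/6 3/2; 3/2 37/2]

x̄ = F·x = [2, 3]
P̄ = F·P·Fᵀ + Q = [5 9; 9 32]
y = z − H·x̄ = [2]
S = H·P̄·Hᵀ + R = [24]
K = P̄·Hᵀ·S⁻¹ = [-5/12; -3/4]
x' = x̄ + K·y = [7/6, 3/2]
P' = (I − K·H)·P̄ = [5/6 3/2; 3/2 37/2]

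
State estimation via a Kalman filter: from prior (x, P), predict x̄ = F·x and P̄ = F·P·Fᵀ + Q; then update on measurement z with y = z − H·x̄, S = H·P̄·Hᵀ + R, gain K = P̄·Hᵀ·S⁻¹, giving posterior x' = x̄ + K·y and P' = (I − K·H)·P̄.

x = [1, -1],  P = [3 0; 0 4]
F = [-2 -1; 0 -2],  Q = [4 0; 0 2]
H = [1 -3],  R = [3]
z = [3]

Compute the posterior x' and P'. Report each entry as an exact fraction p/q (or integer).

x̄ = F·x = [-1, 2]
P̄ = F·P·Fᵀ + Q = [20 8; 8 18]
y = z − H·x̄ = [10]
S = H·P̄·Hᵀ + R = [137]
K = P̄·Hᵀ·S⁻¹ = [-4/137; -46/137]
x' = x̄ + K·y = [-177/137, -186/137]
P' = (I − K·H)·P̄ = [2724/137 912/137; 912/137 350/137]

x' = [-177/137, -186/137]
P' = [2724/137 912/137; 912/137 350/137]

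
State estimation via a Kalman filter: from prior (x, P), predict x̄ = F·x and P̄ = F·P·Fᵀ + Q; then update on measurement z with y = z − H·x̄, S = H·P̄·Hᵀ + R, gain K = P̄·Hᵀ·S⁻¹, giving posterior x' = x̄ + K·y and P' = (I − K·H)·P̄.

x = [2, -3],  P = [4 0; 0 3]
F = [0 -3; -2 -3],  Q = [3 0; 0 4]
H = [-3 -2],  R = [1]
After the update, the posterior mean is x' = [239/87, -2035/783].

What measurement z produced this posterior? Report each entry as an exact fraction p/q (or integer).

z = [-3]

x̄ = F·x = [9, 5]
P̄ = F·P·Fᵀ + Q = [30 27; 27 47]
S = H·P̄·Hᵀ + R = [783]
K = P̄·Hᵀ·S⁻¹ = [-16/87; -175/783]
x' − x̄ = [-544/87, -5950/783] = K·y
y = (KᵀK)⁻¹·Kᵀ·(x' − x̄) = [34]
z = y + H·x̄ = [34] + [-37] = [-3]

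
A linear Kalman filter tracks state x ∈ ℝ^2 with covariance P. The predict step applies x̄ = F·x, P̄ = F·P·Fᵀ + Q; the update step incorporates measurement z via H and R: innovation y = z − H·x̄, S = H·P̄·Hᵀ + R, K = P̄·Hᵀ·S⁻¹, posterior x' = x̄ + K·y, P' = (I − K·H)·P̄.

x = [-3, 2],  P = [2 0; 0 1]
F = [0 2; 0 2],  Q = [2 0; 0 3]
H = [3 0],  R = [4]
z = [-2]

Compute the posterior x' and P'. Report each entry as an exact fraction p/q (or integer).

x' = [-10/29, 32/29]
P' = [12/29 8/29; 8/29 131/29]

x̄ = F·x = [4, 4]
P̄ = F·P·Fᵀ + Q = [6 4; 4 7]
y = z − H·x̄ = [-14]
S = H·P̄·Hᵀ + R = [58]
K = P̄·Hᵀ·S⁻¹ = [9/29; 6/29]
x' = x̄ + K·y = [-10/29, 32/29]
P' = (I − K·H)·P̄ = [12/29 8/29; 8/29 131/29]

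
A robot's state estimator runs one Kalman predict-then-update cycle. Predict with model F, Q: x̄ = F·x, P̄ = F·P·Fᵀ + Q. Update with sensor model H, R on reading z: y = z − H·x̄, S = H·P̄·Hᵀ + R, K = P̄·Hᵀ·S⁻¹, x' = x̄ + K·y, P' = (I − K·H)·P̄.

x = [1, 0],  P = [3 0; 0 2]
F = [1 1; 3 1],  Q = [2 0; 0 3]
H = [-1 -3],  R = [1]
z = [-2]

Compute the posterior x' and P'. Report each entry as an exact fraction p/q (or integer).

x' = [21/181, 115/181]
P' = [467/181 -149/181; -149/181 135/362]

x̄ = F·x = [1, 3]
P̄ = F·P·Fᵀ + Q = [7 11; 11 32]
y = z − H·x̄ = [8]
S = H·P̄·Hᵀ + R = [362]
K = P̄·Hᵀ·S⁻¹ = [-20/181; -107/362]
x' = x̄ + K·y = [21/181, 115/181]
P' = (I − K·H)·P̄ = [467/181 -149/181; -149/181 135/362]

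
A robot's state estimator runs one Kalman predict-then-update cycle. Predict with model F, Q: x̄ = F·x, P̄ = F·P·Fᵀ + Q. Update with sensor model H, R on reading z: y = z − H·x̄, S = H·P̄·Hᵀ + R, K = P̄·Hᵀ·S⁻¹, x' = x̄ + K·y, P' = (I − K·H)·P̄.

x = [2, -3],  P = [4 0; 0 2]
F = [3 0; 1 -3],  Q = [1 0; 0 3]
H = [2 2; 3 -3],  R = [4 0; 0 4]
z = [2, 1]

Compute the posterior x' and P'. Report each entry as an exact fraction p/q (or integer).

x̄ = F·x = [6, 11]
P̄ = F·P·Fᵀ + Q = [37 12; 12 25]
y = z − H·x̄ = [-32, 16]
S = H·P̄·Hᵀ + R = [348 72; 72 346]
K = P̄·Hᵀ·S⁻¹ = [7127/28806 1587/9602; 7103/28806 -1575/9602]
x' = x̄ + K·y = [10474/14403, 6985/14403]
P' = (I − K·H)·P̄ = [10301/28806 3953/28806; 3953/28806 10253/28806]

x' = [10474/14403, 6985/14403]
P' = [10301/28806 3953/28806; 3953/28806 10253/28806]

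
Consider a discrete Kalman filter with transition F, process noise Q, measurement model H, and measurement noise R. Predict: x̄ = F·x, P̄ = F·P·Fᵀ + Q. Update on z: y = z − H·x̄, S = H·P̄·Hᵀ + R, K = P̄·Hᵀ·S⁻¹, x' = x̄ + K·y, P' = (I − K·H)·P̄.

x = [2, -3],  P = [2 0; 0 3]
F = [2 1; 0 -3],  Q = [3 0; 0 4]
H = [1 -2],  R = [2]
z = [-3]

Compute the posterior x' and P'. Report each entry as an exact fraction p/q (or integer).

x' = [39/11, 295/88]
P' = [90/11 43/11; 43/11 415/176]

x̄ = F·x = [1, 9]
P̄ = F·P·Fᵀ + Q = [14 -9; -9 31]
y = z − H·x̄ = [14]
S = H·P̄·Hᵀ + R = [176]
K = P̄·Hᵀ·S⁻¹ = [2/11; -71/176]
x' = x̄ + K·y = [39/11, 295/88]
P' = (I − K·H)·P̄ = [90/11 43/11; 43/11 415/176]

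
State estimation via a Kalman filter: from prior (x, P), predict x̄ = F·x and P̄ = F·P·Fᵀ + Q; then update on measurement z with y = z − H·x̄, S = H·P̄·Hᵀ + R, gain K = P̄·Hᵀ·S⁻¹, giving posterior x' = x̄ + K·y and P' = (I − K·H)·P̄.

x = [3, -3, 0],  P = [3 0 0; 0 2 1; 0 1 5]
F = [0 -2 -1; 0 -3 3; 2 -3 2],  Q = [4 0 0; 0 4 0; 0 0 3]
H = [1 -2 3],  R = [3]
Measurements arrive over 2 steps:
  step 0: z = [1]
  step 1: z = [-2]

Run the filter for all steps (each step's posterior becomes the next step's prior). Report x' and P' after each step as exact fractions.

step 0: x̄ = F·x = [6, 9, 15]
step 0: P̄ = F·P·Fᵀ + Q = [21 -6 1; -6 49 33; 1 33 41]
step 0: y = z − H·x̄ = [-32]
step 0: S = H·P̄·Hᵀ + R = [223]
step 0: K = P̄·Hᵀ·S⁻¹ = [36/223; -5/223; 58/223]
step 0: x' = x̄ + K·y = [186/223, 2167/223, 1489/223]
step 0: P' = (I − K·H)·P̄ = [3387/223 -1158/223 -1865/223; -1158/223 10902/223 7649/223; -1865/223 7649/223 5779/223]
step 1: x̄ = F·x = [-5823/223, -2034/223, -3151/223]
step 1: P̄ = F·P·Fᵀ + Q = [80875/223 25128/223 54567/223; 25128/223 13339/223 13815/223; 54567/223 13815/223 42639/223]
step 1: y = z − H·x̄ = [10762/223]
step 1: S = H·P̄·Hᵀ + R = [579761/223]
step 1: K = P̄·Hᵀ·S⁻¹ = [27760/82823; 39895/579761; 22122/82823]
step 1: x' = x̄ + K·y = [-822983/82823, -3362708/579761, -102683/82823]
step 1: P' = (I − K·H)·P̄ = [5847475/82823 4366328/82823 989487/82823; 4366328/82823 27541798/579761 1173285/82823; 989487/82823 1173285/82823 474483/82823]

step 0: x' = [186/223, 2167/223, 1489/223], P' = [3387/223 -1158/223 -1865/223; -1158/223 10902/223 7649/223; -1865/223 7649/223 5779/223]
step 1: x' = [-822983/82823, -3362708/579761, -102683/82823], P' = [5847475/82823 4366328/82823 989487/82823; 4366328/82823 27541798/579761 1173285/82823; 989487/82823 1173285/82823 474483/82823]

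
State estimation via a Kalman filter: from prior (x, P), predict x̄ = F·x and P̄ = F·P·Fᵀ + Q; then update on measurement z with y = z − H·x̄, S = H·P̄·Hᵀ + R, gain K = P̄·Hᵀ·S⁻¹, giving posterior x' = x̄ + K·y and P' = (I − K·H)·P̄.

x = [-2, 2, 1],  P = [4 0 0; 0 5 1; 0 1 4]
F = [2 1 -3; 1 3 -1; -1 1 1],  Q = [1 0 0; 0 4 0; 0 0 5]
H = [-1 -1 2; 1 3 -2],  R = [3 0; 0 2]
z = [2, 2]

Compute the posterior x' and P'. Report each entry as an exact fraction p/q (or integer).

x̄ = F·x = [-5, 3, 5]
P̄ = F·P·Fᵀ + Q = [52 25 -17; 25 51 9; -17 9 20]
y = z − H·x̄ = [-10, 8]
S = H·P̄·Hᵀ + R = [268 -381; -381 703]
K = P̄·Hᵀ·S⁻¹ = [-16692/43243 857/43243; 20186/43243 20782/43243; 22314/43243 10248/43243]
x' = x̄ + K·y = [-42439/43243, 94125/43243, 75059/43243]
P' = (I − K·H)·P̄ = [257847/43243 -24181/43243 91795/43243; -24181/43243 51061/43243 43719/43243; 91795/43243 43719/43243 101228/43243]

x' = [-42439/43243, 94125/43243, 75059/43243]
P' = [257847/43243 -24181/43243 91795/43243; -24181/43243 51061/43243 43719/43243; 91795/43243 43719/43243 101228/43243]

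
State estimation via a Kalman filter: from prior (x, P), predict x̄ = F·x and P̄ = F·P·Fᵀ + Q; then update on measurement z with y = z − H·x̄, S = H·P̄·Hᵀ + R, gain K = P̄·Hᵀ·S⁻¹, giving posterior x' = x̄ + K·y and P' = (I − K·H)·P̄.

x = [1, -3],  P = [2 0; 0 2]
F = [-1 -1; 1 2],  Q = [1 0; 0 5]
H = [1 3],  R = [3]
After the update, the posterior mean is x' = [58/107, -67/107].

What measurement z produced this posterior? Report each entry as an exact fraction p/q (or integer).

z = [-1]

x̄ = F·x = [2, -5]
P̄ = F·P·Fᵀ + Q = [5 -6; -6 15]
S = H·P̄·Hᵀ + R = [107]
K = P̄·Hᵀ·S⁻¹ = [-13/107; 39/107]
x' − x̄ = [-156/107, 468/107] = K·y
y = (KᵀK)⁻¹·Kᵀ·(x' − x̄) = [12]
z = y + H·x̄ = [12] + [-13] = [-1]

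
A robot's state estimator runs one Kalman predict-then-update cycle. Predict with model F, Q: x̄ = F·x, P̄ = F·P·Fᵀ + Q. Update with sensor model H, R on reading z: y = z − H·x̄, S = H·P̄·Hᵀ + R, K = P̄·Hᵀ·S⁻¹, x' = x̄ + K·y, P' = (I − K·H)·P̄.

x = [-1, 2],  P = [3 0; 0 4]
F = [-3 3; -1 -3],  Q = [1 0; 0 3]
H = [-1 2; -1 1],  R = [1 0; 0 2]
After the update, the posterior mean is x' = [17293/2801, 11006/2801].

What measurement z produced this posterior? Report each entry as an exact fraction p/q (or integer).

x̄ = F·x = [9, -5]
P̄ = F·P·Fᵀ + Q = [64 -27; -27 42]
S = H·P̄·Hᵀ + R = [341 229; 229 162]
K = P̄·Hᵀ·S⁻¹ = [1723/2801 -4009/2801; 2181/2801 -1890/2801]
x' − x̄ = [-7916/2801, 25011/2801] = K·y
y = (KᵀK)⁻¹·Kᵀ·(x' − x̄) = [21, 11]
z = y + H·x̄ = [21, 11] + [-19, -14] = [2, -3]

z = [2, -3]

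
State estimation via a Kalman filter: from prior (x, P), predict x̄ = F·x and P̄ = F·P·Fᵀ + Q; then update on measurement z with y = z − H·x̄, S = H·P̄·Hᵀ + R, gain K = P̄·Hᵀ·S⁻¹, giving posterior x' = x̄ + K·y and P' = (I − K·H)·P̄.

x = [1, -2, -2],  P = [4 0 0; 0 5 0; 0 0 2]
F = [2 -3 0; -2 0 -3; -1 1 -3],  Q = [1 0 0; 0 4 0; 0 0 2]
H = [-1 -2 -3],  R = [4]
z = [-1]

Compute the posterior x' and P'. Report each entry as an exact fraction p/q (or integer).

x' = [5648/589, -956/589, -1017/589]
P' = [34997/589 -4042/589 -9023/589; -4042/589 3338/589 -694/589; -9023/589 -694/589 3625/589]

x̄ = F·x = [8, 4, 3]
P̄ = F·P·Fᵀ + Q = [62 -16 -23; -16 38 26; -23 26 29]
y = z − H·x̄ = [24]
S = H·P̄·Hᵀ + R = [589]
K = P̄·Hᵀ·S⁻¹ = [39/589; -138/589; -116/589]
x' = x̄ + K·y = [5648/589, -956/589, -1017/589]
P' = (I − K·H)·P̄ = [34997/589 -4042/589 -9023/589; -4042/589 3338/589 -694/589; -9023/589 -694/589 3625/589]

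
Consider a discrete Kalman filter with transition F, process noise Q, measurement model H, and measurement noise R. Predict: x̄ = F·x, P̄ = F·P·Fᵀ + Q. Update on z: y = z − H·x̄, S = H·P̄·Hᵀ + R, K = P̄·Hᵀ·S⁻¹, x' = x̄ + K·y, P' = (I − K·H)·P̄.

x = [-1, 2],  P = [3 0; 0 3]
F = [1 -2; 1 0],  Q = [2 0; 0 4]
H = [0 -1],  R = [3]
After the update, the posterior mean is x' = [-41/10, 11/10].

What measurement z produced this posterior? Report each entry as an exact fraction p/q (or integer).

x̄ = F·x = [-5, -1]
P̄ = F·P·Fᵀ + Q = [17 3; 3 7]
S = H·P̄·Hᵀ + R = [10]
K = P̄·Hᵀ·S⁻¹ = [-3/10; -7/10]
x' − x̄ = [9/10, 21/10] = K·y
y = (KᵀK)⁻¹·Kᵀ·(x' − x̄) = [-3]
z = y + H·x̄ = [-3] + [1] = [-2]

z = [-2]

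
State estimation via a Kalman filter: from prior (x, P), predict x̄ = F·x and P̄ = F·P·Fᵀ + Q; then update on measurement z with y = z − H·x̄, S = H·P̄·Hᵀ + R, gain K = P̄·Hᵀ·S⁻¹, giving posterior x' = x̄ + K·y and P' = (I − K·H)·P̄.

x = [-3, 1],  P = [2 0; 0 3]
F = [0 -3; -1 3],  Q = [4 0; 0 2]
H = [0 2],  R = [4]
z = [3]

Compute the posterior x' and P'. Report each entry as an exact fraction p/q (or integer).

x̄ = F·x = [-3, 6]
P̄ = F·P·Fᵀ + Q = [31 -27; -27 31]
y = z − H·x̄ = [-9]
S = H·P̄·Hᵀ + R = [128]
K = P̄·Hᵀ·S⁻¹ = [-27/64; 31/64]
x' = x̄ + K·y = [51/64, 105/64]
P' = (I − K·H)·P̄ = [263/32 -27/32; -27/32 31/32]

x' = [51/64, 105/64]
P' = [263/32 -27/32; -27/32 31/32]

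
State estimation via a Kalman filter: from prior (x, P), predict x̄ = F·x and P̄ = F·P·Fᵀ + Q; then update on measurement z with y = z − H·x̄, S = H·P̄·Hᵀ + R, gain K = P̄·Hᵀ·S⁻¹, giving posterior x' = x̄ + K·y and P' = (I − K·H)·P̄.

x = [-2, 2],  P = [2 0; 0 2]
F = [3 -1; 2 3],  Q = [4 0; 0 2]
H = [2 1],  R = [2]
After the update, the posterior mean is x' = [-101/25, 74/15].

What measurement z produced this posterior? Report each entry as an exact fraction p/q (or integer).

z = [-3]

x̄ = F·x = [-8, 2]
P̄ = F·P·Fᵀ + Q = [24 6; 6 28]
S = H·P̄·Hᵀ + R = [150]
K = P̄·Hᵀ·S⁻¹ = [9/25; 4/15]
x' − x̄ = [99/25, 44/15] = K·y
y = (KᵀK)⁻¹·Kᵀ·(x' − x̄) = [11]
z = y + H·x̄ = [11] + [-14] = [-3]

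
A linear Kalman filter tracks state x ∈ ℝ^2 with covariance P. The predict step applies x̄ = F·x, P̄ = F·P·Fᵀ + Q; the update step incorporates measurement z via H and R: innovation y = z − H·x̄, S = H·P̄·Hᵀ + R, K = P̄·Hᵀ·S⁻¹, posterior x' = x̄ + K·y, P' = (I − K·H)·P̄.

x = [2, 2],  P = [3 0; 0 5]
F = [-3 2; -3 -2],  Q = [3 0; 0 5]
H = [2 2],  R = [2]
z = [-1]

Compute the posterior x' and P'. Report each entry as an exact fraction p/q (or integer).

x' = [845/233, -973/233]
P' = [5152/233 -5095/233; -5095/233 5154/233]

x̄ = F·x = [-2, -10]
P̄ = F·P·Fᵀ + Q = [50 7; 7 52]
y = z − H·x̄ = [23]
S = H·P̄·Hᵀ + R = [466]
K = P̄·Hᵀ·S⁻¹ = [57/233; 59/233]
x' = x̄ + K·y = [845/233, -973/233]
P' = (I − K·H)·P̄ = [5152/233 -5095/233; -5095/233 5154/233]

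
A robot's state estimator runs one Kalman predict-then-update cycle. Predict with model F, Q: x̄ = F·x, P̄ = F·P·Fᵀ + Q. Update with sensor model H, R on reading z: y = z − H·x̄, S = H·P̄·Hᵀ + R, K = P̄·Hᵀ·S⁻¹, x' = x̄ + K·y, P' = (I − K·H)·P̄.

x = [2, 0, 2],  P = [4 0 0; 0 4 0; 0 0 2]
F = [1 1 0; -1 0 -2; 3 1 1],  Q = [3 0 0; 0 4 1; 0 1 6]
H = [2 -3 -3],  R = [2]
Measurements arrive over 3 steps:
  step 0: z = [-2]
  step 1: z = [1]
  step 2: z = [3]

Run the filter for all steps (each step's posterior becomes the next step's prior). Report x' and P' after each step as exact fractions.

step 0: x̄ = F·x = [2, -6, 8]
step 0: P̄ = F·P·Fᵀ + Q = [11 -4 16; -4 16 -15; 16 -15 48]
step 0: y = z − H·x̄ = [0]
step 0: S = H·P̄·Hᵀ + R = [208]
step 0: K = P̄·Hᵀ·S⁻¹ = [-7/104; -11/208; -67/208]
step 0: x' = x̄ + K·y = [2, -6, 8]
step 0: P' = (I − K·H)·P̄ = [523/52 -493/104 1195/104; -493/104 3207/208 -3857/208; 1195/104 -3857/208 5495/208]
step 1: x̄ = F·x = [-4, -18, 8]
step 1: P̄ = F·P·Fᵀ + Q = [3951/208 457/52 509/26; 457/52 2154/13 -1568/13; 509/26 -1568/13 1843/13]
step 1: y = z − H·x̄ = [-21]
step 1: S = H·P̄·Hᵀ + R = [17351/52]
step 1: K = P̄·Hᵀ·S⁻¹ = [-4899/34702; -6118/17351; -1264/17351]
step 1: x' = x̄ + K·y = [-35929/34702, -183840/17351, 165352/17351]
step 1: P' = (I − K·H)·P̄ = [214200/17351 -271409/34702 560275/34702; -271409/34702 2155121/17351 -2241512/17351; 560275/34702 -2241512/17351 2429113/17351]
step 2: x̄ = F·x = [-403609/34702, -625479/34702, -144763/34702]
step 2: P̄ = F·P·Fᵀ + Q = [2149965/17351 7688507/34702 587057/34702; 7688507/34702 11120606/17351 -2825709/17351; 587057/34702 -2825709/17351 2999714/17351]
step 2: y = z − H·x̄ = [-699701/17351]
step 2: S = H·P̄·Hᵀ + R = [35201296/17351]
step 2: K = P̄·Hᵀ·S⁻¹ = [-12219/53014; -2149523/4400162; 32521/17600648]
step 2: x' = x̄ + K·y = [-61922/26507, 3686212/2200081, -74734383/17600648]
step 2: P' = (I − K·H)·P̄ = [427653/26507 -364297/53014 942647/53014; -364297/53014 344904470/2200081 -354266846/2200081; 942647/53014 -354266846/2200081 1521376145/8800324]

step 0: x' = [2, -6, 8], P' = [523/52 -493/104 1195/104; -493/104 3207/208 -3857/208; 1195/104 -3857/208 5495/208]
step 1: x' = [-35929/34702, -183840/17351, 165352/17351], P' = [214200/17351 -271409/34702 560275/34702; -271409/34702 2155121/17351 -2241512/17351; 560275/34702 -2241512/17351 2429113/17351]
step 2: x' = [-61922/26507, 3686212/2200081, -74734383/17600648], P' = [427653/26507 -364297/53014 942647/53014; -364297/53014 344904470/2200081 -354266846/2200081; 942647/53014 -354266846/2200081 1521376145/8800324]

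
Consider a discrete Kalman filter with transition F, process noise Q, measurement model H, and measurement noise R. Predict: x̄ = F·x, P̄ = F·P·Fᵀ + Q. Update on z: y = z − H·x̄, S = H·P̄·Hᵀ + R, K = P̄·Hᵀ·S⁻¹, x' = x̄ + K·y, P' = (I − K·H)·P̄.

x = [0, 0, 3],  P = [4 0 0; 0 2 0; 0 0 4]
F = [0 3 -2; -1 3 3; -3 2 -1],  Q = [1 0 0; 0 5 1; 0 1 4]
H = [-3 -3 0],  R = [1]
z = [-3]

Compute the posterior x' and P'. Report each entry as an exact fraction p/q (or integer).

x̄ = F·x = [-6, 9, -3]
P̄ = F·P·Fᵀ + Q = [35 -6 20; -6 63 13; 20 13 52]
y = z − H·x̄ = [6]
S = H·P̄·Hᵀ + R = [775]
K = P̄·Hᵀ·S⁻¹ = [-87/775; -171/775; -99/775]
x' = x̄ + K·y = [-5172/775, 5949/775, -2919/775]
P' = (I − K·H)·P̄ = [19556/775 -19527/775 6887/775; -19527/775 19584/775 -6854/775; 6887/775 -6854/775 30499/775]

x' = [-5172/775, 5949/775, -2919/775]
P' = [19556/775 -19527/775 6887/775; -19527/775 19584/775 -6854/775; 6887/775 -6854/775 30499/775]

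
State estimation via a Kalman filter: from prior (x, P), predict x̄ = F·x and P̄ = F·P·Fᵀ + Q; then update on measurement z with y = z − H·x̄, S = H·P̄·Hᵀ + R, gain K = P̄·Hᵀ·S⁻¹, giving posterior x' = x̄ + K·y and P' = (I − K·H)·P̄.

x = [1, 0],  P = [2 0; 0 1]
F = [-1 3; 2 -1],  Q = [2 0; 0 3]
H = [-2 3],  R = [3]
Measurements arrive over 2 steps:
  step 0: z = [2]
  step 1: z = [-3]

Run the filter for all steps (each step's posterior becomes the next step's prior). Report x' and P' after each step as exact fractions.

step 0: x' = [35/247, 194/247], P' = [1002/247 621/247; 621/247 464/247]
step 1: x' = [44949/21674, 7567/21674], P' = [166389/21674 109887/21674; 109887/21674 79543/21674]

step 0: x̄ = F·x = [-1, 2]
step 0: P̄ = F·P·Fᵀ + Q = [13 -7; -7 12]
step 0: y = z − H·x̄ = [-6]
step 0: S = H·P̄·Hᵀ + R = [247]
step 0: K = P̄·Hᵀ·S⁻¹ = [-47/247; 50/247]
step 0: x' = x̄ + K·y = [35/247, 194/247]
step 0: P' = (I − K·H)·P̄ = [1002/247 621/247; 621/247 464/247]
step 1: x̄ = F·x = [547/247, -124/247]
step 1: P̄ = F·P·Fᵀ + Q = [1946/247 951/247; 951/247 2729/247]
step 1: y = z − H·x̄ = [725/247]
step 1: S = H·P̄·Hᵀ + R = [21674/247]
step 1: K = P̄·Hᵀ·S⁻¹ = [-1039/21674; 6285/21674]
step 1: x' = x̄ + K·y = [44949/21674, 7567/21674]
step 1: P' = (I − K·H)·P̄ = [166389/21674 109887/21674; 109887/21674 79543/21674]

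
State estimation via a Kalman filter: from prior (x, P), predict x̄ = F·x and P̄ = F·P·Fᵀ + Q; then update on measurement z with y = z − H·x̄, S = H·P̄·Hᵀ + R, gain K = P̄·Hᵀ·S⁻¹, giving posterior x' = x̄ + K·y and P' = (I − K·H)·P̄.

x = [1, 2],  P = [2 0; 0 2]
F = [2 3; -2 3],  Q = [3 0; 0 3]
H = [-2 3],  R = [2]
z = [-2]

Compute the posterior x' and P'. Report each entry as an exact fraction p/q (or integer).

x' = [288/37, 1170/259]
P' = [961/37 638/37; 638/37 3022/259]

x̄ = F·x = [8, 4]
P̄ = F·P·Fᵀ + Q = [29 10; 10 29]
y = z − H·x̄ = [2]
S = H·P̄·Hᵀ + R = [259]
K = P̄·Hᵀ·S⁻¹ = [-4/37; 67/259]
x' = x̄ + K·y = [288/37, 1170/259]
P' = (I − K·H)·P̄ = [961/37 638/37; 638/37 3022/259]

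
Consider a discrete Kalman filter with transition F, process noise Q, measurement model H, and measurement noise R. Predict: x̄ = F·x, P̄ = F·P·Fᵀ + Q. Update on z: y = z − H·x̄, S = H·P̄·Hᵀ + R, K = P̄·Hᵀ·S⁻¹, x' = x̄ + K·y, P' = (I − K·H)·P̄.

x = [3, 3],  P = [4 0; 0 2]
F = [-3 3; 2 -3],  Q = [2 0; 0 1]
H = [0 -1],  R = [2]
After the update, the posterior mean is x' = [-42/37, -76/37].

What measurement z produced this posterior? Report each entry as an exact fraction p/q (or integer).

x̄ = F·x = [0, -3]
P̄ = F·P·Fᵀ + Q = [56 -42; -42 35]
S = H·P̄·Hᵀ + R = [37]
K = P̄·Hᵀ·S⁻¹ = [42/37; -35/37]
x' − x̄ = [-42/37, 35/37] = K·y
y = (KᵀK)⁻¹·Kᵀ·(x' − x̄) = [-1]
z = y + H·x̄ = [-1] + [3] = [2]

z = [2]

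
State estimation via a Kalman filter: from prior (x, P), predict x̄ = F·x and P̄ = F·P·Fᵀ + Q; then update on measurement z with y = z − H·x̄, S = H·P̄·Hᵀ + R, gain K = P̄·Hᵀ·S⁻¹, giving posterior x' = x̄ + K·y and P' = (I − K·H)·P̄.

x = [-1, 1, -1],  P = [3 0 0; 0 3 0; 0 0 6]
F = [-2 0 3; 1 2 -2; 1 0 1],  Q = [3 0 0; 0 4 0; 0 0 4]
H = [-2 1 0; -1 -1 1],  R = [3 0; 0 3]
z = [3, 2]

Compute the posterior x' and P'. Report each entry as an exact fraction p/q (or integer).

x̄ = F·x = [-1, 3, -2]
P̄ = F·P·Fᵀ + Q = [69 -42 12; -42 43 -9; 12 -9 13]
y = z − H·x̄ = [-2, 6]
S = H·P̄·Hᵀ + R = [490 20; 20 38]
K = P̄·Hᵀ·S⁻¹ = [-327/911 -375/1822; 2513/9110 -372/911; -727/9110 278/911]
x' = x̄ + K·y = [-1382/911, -8/4555, -43/4555]
P' = (I − K·H)·P̄ = [2373/1822 1392/911 2016/911; 1392/911 35379/9110 38139/9110; 2016/911 38139/9110 66639/9110]

x' = [-1382/911, -8/4555, -43/4555]
P' = [2373/1822 1392/911 2016/911; 1392/911 35379/9110 38139/9110; 2016/911 38139/9110 66639/9110]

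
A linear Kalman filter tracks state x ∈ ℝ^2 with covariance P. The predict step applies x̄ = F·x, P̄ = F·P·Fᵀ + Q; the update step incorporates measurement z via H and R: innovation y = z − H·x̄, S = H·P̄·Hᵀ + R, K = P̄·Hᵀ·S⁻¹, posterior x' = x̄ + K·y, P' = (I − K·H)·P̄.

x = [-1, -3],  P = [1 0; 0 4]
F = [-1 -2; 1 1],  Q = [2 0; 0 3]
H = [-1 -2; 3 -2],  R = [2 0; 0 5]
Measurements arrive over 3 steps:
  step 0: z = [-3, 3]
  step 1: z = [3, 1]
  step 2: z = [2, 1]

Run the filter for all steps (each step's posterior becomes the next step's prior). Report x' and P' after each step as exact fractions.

step 0: x' = [7885/5251, 2956/5251], P' = [2178/5251 52/5251; 52/5251 1713/5251]
step 1: x' = [-186771/301633, -301973/301633], P' = [116620/301633 13040/904899; 13040/904899 879820/2714697]
step 2: x' = [69240915/1392540944, -1192019167/1392540944], P' = [269120409/696270472 10093091/696270472; 10093091/696270472 225589049/696270472]

step 0: x̄ = F·x = [7, -4]
step 0: P̄ = F·P·Fᵀ + Q = [19 -9; -9 8]
step 0: y = z − H·x̄ = [-4, -26]
step 0: S = H·P̄·Hᵀ + R = [17 11; 11 316]
step 0: K = P̄·Hᵀ·S⁻¹ = [-1141/5251 1286/5251; -1739/5251 -654/5251]
step 0: x' = x̄ + K·y = [7885/5251, 2956/5251]
step 0: P' = (I − K·H)·P̄ = [2178/5251 52/5251; 52/5251 1713/5251]
step 1: x̄ = F·x = [-13797/5251, 10841/5251]
step 1: P̄ = F·P·Fᵀ + Q = [19740/5251 -5760/5251; -5760/5251 19748/5251]
step 1: y = z − H·x̄ = [23638/5251, 68324/5251]
step 1: S = H·P̄·Hᵀ + R = [86194/5251 42812/5251; 42812/5251 352027/5251]
step 1: K = P̄·Hᵀ·S⁻¹ = [-187970/904899 204700/904899; -899380/2714697 -328456/2714697]
step 1: x' = x̄ + K·y = [-186771/301633, -301973/301633]
step 1: P' = (I − K·H)·P̄ = [116620/301633 13040/904899; 13040/904899 879820/2714697]
step 2: x̄ = F·x = [790717/301633, -488744/301633]
step 2: P̄ = F·P·Fᵀ + Q = [10154734/2714697 -2926580/2714697; -2926580/2714697 10151731/2714697]
step 2: y = z − H·x̄ = [416495/301633, -3048006/301633]
step 2: S = H·P̄·Hᵀ + R = [4942748/301633 7283014/904899; 7283014/904899 180691975/2714697]
step 2: K = P̄·Hᵀ·S⁻¹ = [-289306591/1392540944 157435009/696270472; -461271189/1392540944 -84179765/696270472]
step 2: x' = x̄ + K·y = [69240915/1392540944, -1192019167/1392540944]
step 2: P' = (I − K·H)·P̄ = [269120409/696270472 10093091/696270472; 10093091/696270472 225589049/696270472]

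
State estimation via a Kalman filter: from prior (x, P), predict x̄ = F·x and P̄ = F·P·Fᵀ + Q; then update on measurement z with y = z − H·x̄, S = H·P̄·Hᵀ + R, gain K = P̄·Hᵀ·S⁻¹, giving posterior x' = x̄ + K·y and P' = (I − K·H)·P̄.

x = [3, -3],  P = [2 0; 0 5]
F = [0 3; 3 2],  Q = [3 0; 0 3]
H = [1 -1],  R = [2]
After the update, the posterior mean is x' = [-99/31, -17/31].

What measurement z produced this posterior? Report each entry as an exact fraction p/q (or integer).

x̄ = F·x = [-9, 3]
P̄ = F·P·Fᵀ + Q = [48 30; 30 41]
S = H·P̄·Hᵀ + R = [31]
K = P̄·Hᵀ·S⁻¹ = [18/31; -11/31]
x' − x̄ = [180/31, -110/31] = K·y
y = (KᵀK)⁻¹·Kᵀ·(x' − x̄) = [10]
z = y + H·x̄ = [10] + [-12] = [-2]

z = [-2]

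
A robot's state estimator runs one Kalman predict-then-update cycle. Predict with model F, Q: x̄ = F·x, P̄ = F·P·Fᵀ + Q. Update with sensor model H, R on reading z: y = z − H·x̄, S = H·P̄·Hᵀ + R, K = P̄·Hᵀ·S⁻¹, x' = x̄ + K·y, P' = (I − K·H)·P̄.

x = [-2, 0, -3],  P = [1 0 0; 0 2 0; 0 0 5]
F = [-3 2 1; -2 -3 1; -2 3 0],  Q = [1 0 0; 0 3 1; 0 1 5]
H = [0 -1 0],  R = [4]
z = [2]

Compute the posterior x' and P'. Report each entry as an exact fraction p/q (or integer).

x' = [105/34, -28/17, 175/34]
P' = [781/34 -2/17 599/34; -2/17 60/17 -26/17; 599/34 -26/17 749/34]

x̄ = F·x = [3, 1, 4]
P̄ = F·P·Fᵀ + Q = [23 -1 18; -1 30 -13; 18 -13 27]
y = z − H·x̄ = [3]
S = H·P̄·Hᵀ + R = [34]
K = P̄·Hᵀ·S⁻¹ = [1/34; -15/17; 13/34]
x' = x̄ + K·y = [105/34, -28/17, 175/34]
P' = (I − K·H)·P̄ = [781/34 -2/17 599/34; -2/17 60/17 -26/17; 599/34 -26/17 749/34]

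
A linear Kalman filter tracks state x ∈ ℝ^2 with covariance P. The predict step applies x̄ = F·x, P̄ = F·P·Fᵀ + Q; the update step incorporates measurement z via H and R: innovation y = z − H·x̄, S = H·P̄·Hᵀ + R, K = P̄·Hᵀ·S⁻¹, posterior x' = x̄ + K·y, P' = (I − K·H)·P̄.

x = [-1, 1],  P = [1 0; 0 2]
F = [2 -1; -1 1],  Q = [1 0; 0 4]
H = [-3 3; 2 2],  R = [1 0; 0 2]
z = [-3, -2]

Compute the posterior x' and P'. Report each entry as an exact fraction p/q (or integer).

x' = [-3/199, -196/199]
P' = [370/2587 227/2587; 227/2587 370/2587]

x̄ = F·x = [-3, 2]
P̄ = F·P·Fᵀ + Q = [7 -4; -4 7]
y = z − H·x̄ = [-18, 0]
S = H·P̄·Hᵀ + R = [199 0; 0 26]
K = P̄·Hᵀ·S⁻¹ = [-33/199 3/13; 33/199 3/13]
x' = x̄ + K·y = [-3/199, -196/199]
P' = (I − K·H)·P̄ = [370/2587 227/2587; 227/2587 370/2587]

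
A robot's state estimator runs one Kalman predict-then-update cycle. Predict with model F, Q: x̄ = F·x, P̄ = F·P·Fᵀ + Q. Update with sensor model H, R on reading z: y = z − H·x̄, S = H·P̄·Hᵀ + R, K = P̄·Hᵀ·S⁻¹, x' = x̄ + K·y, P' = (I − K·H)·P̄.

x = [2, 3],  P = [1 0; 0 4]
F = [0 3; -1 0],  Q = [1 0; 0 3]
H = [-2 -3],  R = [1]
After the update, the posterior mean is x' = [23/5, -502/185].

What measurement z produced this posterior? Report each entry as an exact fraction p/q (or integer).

x̄ = F·x = [9, -2]
P̄ = F·P·Fᵀ + Q = [37 0; 0 4]
S = H·P̄·Hᵀ + R = [185]
K = P̄·Hᵀ·S⁻¹ = [-2/5; -12/185]
x' − x̄ = [-22/5, -132/185] = K·y
y = (KᵀK)⁻¹·Kᵀ·(x' − x̄) = [11]
z = y + H·x̄ = [11] + [-12] = [-1]

z = [-1]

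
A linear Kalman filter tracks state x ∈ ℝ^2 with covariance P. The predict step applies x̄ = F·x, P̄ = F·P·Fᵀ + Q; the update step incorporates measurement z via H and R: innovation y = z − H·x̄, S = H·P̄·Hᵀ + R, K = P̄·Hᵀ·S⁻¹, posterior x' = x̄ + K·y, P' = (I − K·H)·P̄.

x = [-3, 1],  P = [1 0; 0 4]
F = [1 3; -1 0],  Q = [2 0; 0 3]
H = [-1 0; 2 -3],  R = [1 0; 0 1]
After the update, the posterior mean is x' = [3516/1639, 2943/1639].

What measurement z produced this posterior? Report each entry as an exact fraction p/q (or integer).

z = [-2, -1]

x̄ = F·x = [0, 3]
P̄ = F·P·Fᵀ + Q = [39 -1; -1 4]
S = H·P̄·Hᵀ + R = [40 -81; -81 205]
K = P̄·Hᵀ·S⁻¹ = [-1434/1639 81/1639; -929/1639 -479/1639]
x' − x̄ = [3516/1639, -1974/1639] = K·y
y = (KᵀK)⁻¹·Kᵀ·(x' − x̄) = [-2, 8]
z = y + H·x̄ = [-2, 8] + [0, -9] = [-2, -1]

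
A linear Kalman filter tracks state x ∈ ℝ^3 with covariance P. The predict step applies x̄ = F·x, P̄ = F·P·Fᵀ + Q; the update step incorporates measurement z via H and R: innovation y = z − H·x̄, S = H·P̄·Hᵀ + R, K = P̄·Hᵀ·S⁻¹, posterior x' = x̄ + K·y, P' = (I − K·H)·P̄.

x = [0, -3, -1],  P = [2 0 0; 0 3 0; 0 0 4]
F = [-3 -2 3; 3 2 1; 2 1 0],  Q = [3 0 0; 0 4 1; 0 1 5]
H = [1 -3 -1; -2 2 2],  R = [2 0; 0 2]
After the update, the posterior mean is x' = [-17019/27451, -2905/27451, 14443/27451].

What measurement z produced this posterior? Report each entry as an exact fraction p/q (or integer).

x̄ = F·x = [3, -7, -3]
P̄ = F·P·Fᵀ + Q = [69 -18 -18; -18 38 19; -18 19 16]
S = H·P̄·Hᵀ + R = [687 -766; -766 934]
K = P̄·Hᵀ·S⁻¹ = [-14583/27451 -18132/27451; -13067/27451 -6308/27451; -1899/27451 1558/27451]
x' − x̄ = [-99372/27451, 189252/27451, 96796/27451] = K·y
y = (KᵀK)⁻¹·Kᵀ·(x' − x̄) = [-28, 28]
z = y + H·x̄ = [-28, 28] + [27, -26] = [-1, 2]

z = [-1, 2]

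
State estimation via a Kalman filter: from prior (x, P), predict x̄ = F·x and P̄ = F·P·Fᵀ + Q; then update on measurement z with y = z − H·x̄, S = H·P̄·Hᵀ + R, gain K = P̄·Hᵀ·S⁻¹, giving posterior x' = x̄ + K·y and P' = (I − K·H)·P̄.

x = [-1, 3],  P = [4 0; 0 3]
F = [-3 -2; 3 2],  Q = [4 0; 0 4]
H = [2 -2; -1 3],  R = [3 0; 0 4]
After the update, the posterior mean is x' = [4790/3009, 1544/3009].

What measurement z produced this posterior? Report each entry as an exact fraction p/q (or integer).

x̄ = F·x = [-3, 3]
P̄ = F·P·Fᵀ + Q = [52 -48; -48 52]
S = H·P̄·Hᵀ + R = [803 -800; -800 812]
K = P̄·Hᵀ·S⁻¹ = [1400/3009 653/3009; 200/3009 953/3009]
x' − x̄ = [13817/3009, -7483/3009] = K·y
y = (KᵀK)⁻¹·Kᵀ·(x' − x̄) = [15, -11]
z = y + H·x̄ = [15, -11] + [-12, 12] = [3, 1]

z = [3, 1]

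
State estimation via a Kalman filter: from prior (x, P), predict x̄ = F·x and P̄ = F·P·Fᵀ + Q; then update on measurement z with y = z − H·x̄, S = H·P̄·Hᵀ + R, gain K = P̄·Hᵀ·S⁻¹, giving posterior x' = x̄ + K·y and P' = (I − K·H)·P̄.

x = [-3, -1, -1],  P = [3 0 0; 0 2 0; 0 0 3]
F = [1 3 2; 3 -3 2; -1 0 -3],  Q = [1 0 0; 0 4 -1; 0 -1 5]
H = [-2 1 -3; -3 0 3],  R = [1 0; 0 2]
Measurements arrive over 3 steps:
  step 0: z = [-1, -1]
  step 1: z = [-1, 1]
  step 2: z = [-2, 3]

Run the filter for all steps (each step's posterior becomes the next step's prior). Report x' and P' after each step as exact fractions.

step 0: x' = [-8415/14422, -34761/7211, -12791/14422], P' = [235303/346128 247945/86532 189077/346128; 247945/86532 316867/21633 247667/86532; 189077/346128 247667/86532 219583/346128]
step 1: x' = [1710223051/10144421952, 2256868519/2536105488, 5076864593/10144421952], P' = [3450790113/13525895936 7464151519/10144421952 5239883417/40577687808; 7464151519/10144421952 3363063001/845368496 2610620975/3381473984; 5239883417/40577687808 2610620975/3381473984 3035365449/13525895936]
step 2: x' = [-65040052332673/470956216237008, 156617889000353/588695270296260, 391617044071181/470956216237008], P' = [119986162296527/470956216237008 432884012119649/588695270296260 60792250639853/470956216237008; 432884012119649/588695270296260 2927578778175791/735869087870325 454564386277643/588695270296260; 60792250639853/470956216237008 454564386277643/588695270296260 105704951349671/470956216237008]

step 0: x̄ = F·x = [-8, -8, 6]
step 0: P̄ = F·P·Fᵀ + Q = [34 3 -21; 3 61 -28; -21 -28 35]
step 0: y = z − H·x̄ = [9, -43]
step 0: S = H·P̄·Hᵀ + R = [417 -267; -267 1001]
step 0: K = P̄·Hᵀ·S⁻¹ = [-46057/346128 -23113/115376; 28577/86532 -139/28844; -46235/346128 15253/115376]
step 0: x' = x̄ + K·y = [-8415/14422, -34761/7211, -12791/14422]
step 0: P' = (I − K·H)·P̄ = [235303/346128 247945/86532 189077/346128; 247945/86532 316867/21633 247667/86532; 189077/346128 247667/86532 219583/346128]
step 1: x̄ = F·x = [-242563/14422, 157739/14422, 23394/7211]
step 1: P̄ = F·P·Fᵀ + Q = [65683615/346128 -36581311/346128 -7194769/173064; -36581311/346128 22538287/346128 3720985/173064; -7194769/173064 3720985/173064 1269163/86532]
step 1: y = z − H·x̄ = [-516923/14422, -853631/14422]
step 1: S = H·P̄·Hᵀ + R = [86769237/115376 145771017/115376; 145771017/115376 298848781/115376]
step 1: K = P̄·Hᵀ·S⁻¹ = [-938254979/5796812544 -2556243461/13525895936; 276123457/1449203136 183855703/3381473984; -924372025/5796812544 1933106465/13525895936]
step 1: x' = x̄ + K·y = [1710223051/10144421952, 2256868519/2536105488, 5076864593/10144421952]
step 1: P' = (I − K·H)·P̄ = [3450790113/13525895936 7464151519/10144421952 5239883417/40577687808; 7464151519/10144421952 3363063001/845368496 2610620975/3381473984; 5239883417/40577687808 2610620975/3381473984 3035365449/13525895936]
step 2: x̄ = F·x = [38946374465/10144421952, -11798023889/10144421952, -1210058345/724601568]
step 2: P̄ = F·P·Fᵀ + Q = [2116226250491/40577687808 -1164303016235/40577687808 -33050374931/2898406272; -1164303016235/40577687808 298093319113/13525895936 13400484931/2898406272; -33050374931/2898406272 13400484931/2898406272 3888511631/483067712]
step 2: y = z − H·x̄ = [6193159475/3381473984, 66031613247/3381473984]
step 2: S = H·P̄·Hᵀ + R = [10318585782475/40577687808 4141752126205/13525895936; 4141752126205/13525895936 10131866968561/13525895936]
step 2: K = P̄·Hᵀ·S⁻¹ = [-126736444694823/784927027061680 -29596955828337/156985405412336; 187669732447343/981158783827100 10840187078997/196231756765420; -125079743844341/784927027061680 22456350354909/156985405412336]
step 2: x' = x̄ + K·y = [-65040052332673/470956216237008, 156617889000353/588695270296260, 391617044071181/470956216237008]
step 2: P' = (I − K·H)·P̄ = [119986162296527/470956216237008 432884012119649/588695270296260 60792250639853/470956216237008; 432884012119649/588695270296260 2927578778175791/735869087870325 454564386277643/588695270296260; 60792250639853/470956216237008 454564386277643/588695270296260 105704951349671/470956216237008]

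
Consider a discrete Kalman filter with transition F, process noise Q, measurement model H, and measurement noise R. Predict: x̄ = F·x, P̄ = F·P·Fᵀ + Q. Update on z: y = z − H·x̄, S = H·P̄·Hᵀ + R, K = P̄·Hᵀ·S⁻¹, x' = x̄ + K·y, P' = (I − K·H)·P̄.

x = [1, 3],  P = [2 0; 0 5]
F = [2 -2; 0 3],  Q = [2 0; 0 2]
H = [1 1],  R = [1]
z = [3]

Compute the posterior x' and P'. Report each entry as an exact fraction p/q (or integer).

x̄ = F·x = [-4, 9]
P̄ = F·P·Fᵀ + Q = [30 -30; -30 47]
y = z − H·x̄ = [-2]
S = H·P̄·Hᵀ + R = [18]
K = P̄·Hᵀ·S⁻¹ = [0; 17/18]
x' = x̄ + K·y = [-4, 64/9]
P' = (I − K·H)·P̄ = [30 -30; -30 557/18]

x' = [-4, 64/9]
P' = [30 -30; -30 557/18]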